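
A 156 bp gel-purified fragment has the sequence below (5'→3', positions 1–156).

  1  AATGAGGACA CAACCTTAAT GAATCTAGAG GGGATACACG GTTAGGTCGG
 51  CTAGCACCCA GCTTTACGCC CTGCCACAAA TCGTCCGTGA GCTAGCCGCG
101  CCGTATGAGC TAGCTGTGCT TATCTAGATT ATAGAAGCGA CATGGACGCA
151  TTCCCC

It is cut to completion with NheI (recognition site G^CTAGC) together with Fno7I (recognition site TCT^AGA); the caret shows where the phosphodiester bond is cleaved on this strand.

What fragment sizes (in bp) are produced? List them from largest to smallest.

NheI sites (GCTAGC) start at positions 50, 91, 109.
NheI cuts after the first base of each site, so after positions 50, 91, 109.
Fno7I sites (TCTAGA) start at positions 24, 123.
Fno7I cuts after base 3 of each site, so after positions 26, 125.
Combined cut positions: 26, 50, 91, 109, 125.
Linear molecule, 5 cuts → 6 fragments:
  1–26 → 26 bp
  27–50 → 24 bp
  51–91 → 41 bp
  92–109 → 18 bp
  110–125 → 16 bp
  126–156 → 31 bp
Sorted largest to smallest: 41, 31, 26, 24, 18, 16 bp.

41, 31, 26, 24, 18, 16 bp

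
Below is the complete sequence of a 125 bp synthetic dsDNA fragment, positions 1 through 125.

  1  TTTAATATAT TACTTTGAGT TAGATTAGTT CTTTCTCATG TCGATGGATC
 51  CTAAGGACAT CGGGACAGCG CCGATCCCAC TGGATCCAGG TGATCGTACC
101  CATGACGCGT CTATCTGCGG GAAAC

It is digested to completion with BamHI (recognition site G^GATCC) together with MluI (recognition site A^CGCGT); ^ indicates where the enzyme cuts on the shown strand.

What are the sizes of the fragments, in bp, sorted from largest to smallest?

BamHI sites (GGATCC) start at positions 46, 82.
BamHI cuts after the first base of each site, so after positions 46, 82.
The MluI site (ACGCGT) starts at position 105.
MluI cuts after the first base of each site, so after position 105.
Combined cut positions: 46, 82, 105.
Linear molecule, 3 cuts → 4 fragments:
  1–46 → 46 bp
  47–82 → 36 bp
  83–105 → 23 bp
  106–125 → 20 bp
Sorted largest to smallest: 46, 36, 23, 20 bp.

46, 36, 23, 20 bp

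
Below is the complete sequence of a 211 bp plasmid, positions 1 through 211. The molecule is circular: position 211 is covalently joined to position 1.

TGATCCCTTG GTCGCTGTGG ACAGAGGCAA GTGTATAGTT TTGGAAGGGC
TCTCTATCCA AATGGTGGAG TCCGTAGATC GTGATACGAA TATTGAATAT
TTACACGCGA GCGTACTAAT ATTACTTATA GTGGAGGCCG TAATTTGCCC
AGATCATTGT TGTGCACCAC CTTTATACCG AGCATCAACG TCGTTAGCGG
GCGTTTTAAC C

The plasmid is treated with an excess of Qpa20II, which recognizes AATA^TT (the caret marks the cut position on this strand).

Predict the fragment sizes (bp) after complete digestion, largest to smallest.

Qpa20II sites (AATATT) start at positions 89, 96, 118.
Qpa20II cuts after base 4 of each site, so after positions 92, 99, 121.
Circular molecule, 3 cuts → 3 fragments:
  93–99 → 7 bp
  100–121 → 22 bp
  122–211 then 1–92 → 90 + 92 = 182 bp
Sorted largest to smallest: 182, 22, 7 bp.

182, 22, 7 bp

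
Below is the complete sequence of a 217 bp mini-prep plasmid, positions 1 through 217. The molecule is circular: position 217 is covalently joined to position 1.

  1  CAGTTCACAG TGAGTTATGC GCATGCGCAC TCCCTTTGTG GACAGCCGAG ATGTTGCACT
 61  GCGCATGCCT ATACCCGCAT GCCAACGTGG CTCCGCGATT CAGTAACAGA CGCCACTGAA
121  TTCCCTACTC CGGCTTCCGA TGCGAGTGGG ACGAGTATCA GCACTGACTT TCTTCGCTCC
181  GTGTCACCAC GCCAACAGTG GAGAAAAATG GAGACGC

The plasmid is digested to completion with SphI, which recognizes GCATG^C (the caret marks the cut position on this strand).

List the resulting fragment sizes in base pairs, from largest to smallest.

161, 42, 14 bp

SphI sites (GCATGC) start at positions 21, 63, 77.
SphI cuts after base 5 of each site (before the last base), so after positions 25, 67, 81.
Circular molecule, 3 cuts → 3 fragments:
  26–67 → 42 bp
  68–81 → 14 bp
  82–217 then 1–25 → 136 + 25 = 161 bp
Sorted largest to smallest: 161, 42, 14 bp.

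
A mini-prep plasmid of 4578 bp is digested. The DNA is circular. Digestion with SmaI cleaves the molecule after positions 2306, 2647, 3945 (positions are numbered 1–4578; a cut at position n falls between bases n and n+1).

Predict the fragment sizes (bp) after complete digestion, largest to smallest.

2939, 1298, 341 bp

Circular molecule, 3 cuts → 3 fragments:
  2647 − 2306 = 341 bp
  3945 − 2647 = 1298 bp
  wrap: 4578 − 3945 + 2306 = 2939 bp
Sorted largest to smallest: 2939, 1298, 341 bp.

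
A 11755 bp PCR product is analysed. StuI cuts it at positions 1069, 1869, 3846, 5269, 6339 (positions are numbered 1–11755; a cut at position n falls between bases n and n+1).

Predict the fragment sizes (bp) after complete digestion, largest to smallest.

5416, 1977, 1423, 1070, 1069, 800 bp

Linear molecule, 5 cuts → 6 fragments:
  1069 − 0 = 1069 bp
  1869 − 1069 = 800 bp
  3846 − 1869 = 1977 bp
  5269 − 3846 = 1423 bp
  6339 − 5269 = 1070 bp
  11755 − 6339 = 5416 bp
Sorted largest to smallest: 5416, 1977, 1423, 1070, 1069, 800 bp.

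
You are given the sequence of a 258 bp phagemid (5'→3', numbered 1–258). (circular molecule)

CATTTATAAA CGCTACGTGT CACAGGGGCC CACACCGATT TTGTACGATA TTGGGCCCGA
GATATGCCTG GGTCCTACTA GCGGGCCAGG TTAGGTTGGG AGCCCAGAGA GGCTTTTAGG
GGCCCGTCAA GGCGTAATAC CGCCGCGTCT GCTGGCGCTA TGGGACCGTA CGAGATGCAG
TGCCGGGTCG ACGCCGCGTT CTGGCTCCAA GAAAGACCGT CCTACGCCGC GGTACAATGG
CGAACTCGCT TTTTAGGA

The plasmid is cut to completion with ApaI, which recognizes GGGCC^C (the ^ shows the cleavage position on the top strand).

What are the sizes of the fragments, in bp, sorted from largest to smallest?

164, 67, 27 bp

ApaI sites (GGGCCC) start at positions 26, 53, 120.
ApaI cuts after base 5 of each site (before the last base), so after positions 30, 57, 124.
Circular molecule, 3 cuts → 3 fragments:
  31–57 → 27 bp
  58–124 → 67 bp
  125–258 then 1–30 → 134 + 30 = 164 bp
Sorted largest to smallest: 164, 67, 27 bp.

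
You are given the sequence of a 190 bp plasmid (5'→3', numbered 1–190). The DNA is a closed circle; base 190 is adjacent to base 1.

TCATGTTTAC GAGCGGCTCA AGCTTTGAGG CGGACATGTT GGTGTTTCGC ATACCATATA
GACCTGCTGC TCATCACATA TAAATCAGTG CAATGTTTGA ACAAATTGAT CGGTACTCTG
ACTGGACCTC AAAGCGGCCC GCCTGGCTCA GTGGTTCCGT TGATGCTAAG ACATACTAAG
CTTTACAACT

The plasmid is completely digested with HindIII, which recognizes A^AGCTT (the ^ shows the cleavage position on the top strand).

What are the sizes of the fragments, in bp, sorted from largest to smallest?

158, 32 bp

HindIII sites (AAGCTT) start at positions 20, 178.
HindIII cuts after the first base of each site, so after positions 20, 178.
Circular molecule, 2 cuts → 2 fragments:
  21–178 → 158 bp
  179–190 then 1–20 → 12 + 20 = 32 bp
Sorted largest to smallest: 158, 32 bp.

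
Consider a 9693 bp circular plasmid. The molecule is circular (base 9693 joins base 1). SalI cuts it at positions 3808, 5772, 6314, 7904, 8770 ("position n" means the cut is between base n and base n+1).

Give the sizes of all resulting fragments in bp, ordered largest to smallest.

4731, 1964, 1590, 866, 542 bp

Circular molecule, 5 cuts → 5 fragments:
  5772 − 3808 = 1964 bp
  6314 − 5772 = 542 bp
  7904 − 6314 = 1590 bp
  8770 − 7904 = 866 bp
  wrap: 9693 − 8770 + 3808 = 4731 bp
Sorted largest to smallest: 4731, 1964, 1590, 866, 542 bp.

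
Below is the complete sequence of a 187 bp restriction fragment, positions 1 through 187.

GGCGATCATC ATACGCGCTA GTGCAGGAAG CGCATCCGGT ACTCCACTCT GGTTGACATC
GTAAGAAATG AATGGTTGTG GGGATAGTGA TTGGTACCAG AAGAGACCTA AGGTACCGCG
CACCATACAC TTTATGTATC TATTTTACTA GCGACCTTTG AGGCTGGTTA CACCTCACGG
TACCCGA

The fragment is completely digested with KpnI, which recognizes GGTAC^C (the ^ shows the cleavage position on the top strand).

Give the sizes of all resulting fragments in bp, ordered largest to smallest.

97, 67, 19, 4 bp

KpnI sites (GGTACC) start at positions 93, 112, 179.
KpnI cuts after base 5 of each site (before the last base), so after positions 97, 116, 183.
Linear molecule, 3 cuts → 4 fragments:
  1–97 → 97 bp
  98–116 → 19 bp
  117–183 → 67 bp
  184–187 → 4 bp
Sorted largest to smallest: 97, 67, 19, 4 bp.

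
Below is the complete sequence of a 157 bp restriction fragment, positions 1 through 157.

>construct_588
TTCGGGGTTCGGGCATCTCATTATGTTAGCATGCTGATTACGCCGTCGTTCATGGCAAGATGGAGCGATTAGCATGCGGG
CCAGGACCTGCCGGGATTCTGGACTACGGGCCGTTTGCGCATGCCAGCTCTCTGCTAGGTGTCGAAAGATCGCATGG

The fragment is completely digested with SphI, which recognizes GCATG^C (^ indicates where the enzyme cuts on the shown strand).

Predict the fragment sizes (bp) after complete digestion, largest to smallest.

SphI sites (GCATGC) start at positions 29, 72, 119.
SphI cuts after base 5 of each site (before the last base), so after positions 33, 76, 123.
Linear molecule, 3 cuts → 4 fragments:
  1–33 → 33 bp
  34–76 → 43 bp
  77–123 → 47 bp
  124–157 → 34 bp
Sorted largest to smallest: 47, 43, 34, 33 bp.

47, 43, 34, 33 bp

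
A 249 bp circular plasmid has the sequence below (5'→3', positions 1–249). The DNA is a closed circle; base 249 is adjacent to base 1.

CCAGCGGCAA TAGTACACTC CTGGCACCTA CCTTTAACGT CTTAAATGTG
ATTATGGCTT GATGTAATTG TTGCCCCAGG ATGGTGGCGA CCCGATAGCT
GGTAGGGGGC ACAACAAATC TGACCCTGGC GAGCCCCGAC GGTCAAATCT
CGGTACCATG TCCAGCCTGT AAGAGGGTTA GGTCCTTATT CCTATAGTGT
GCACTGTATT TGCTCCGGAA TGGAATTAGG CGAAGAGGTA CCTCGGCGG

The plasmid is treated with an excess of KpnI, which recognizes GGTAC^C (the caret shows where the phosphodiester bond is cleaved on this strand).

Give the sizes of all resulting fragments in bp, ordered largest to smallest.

KpnI sites (GGTACC) start at positions 152, 237.
KpnI cuts after base 5 of each site (before the last base), so after positions 156, 241.
Circular molecule, 2 cuts → 2 fragments:
  157–241 → 85 bp
  242–249 then 1–156 → 8 + 156 = 164 bp
Sorted largest to smallest: 164, 85 bp.

164, 85 bp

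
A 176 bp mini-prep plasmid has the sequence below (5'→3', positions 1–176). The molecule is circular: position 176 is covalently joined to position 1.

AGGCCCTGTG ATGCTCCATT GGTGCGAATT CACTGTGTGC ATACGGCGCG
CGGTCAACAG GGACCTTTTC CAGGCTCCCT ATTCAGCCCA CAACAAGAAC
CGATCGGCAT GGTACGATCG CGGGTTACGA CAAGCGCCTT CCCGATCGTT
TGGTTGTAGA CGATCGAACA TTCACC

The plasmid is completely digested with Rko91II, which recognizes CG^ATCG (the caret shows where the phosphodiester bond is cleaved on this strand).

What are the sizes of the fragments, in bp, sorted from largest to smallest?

Rko91II sites (CGATCG) start at positions 101, 115, 143, 161.
Rko91II cuts after base 2 of each site, so after positions 102, 116, 144, 162.
Circular molecule, 4 cuts → 4 fragments:
  103–116 → 14 bp
  117–144 → 28 bp
  145–162 → 18 bp
  163–176 then 1–102 → 14 + 102 = 116 bp
Sorted largest to smallest: 116, 28, 18, 14 bp.

116, 28, 18, 14 bp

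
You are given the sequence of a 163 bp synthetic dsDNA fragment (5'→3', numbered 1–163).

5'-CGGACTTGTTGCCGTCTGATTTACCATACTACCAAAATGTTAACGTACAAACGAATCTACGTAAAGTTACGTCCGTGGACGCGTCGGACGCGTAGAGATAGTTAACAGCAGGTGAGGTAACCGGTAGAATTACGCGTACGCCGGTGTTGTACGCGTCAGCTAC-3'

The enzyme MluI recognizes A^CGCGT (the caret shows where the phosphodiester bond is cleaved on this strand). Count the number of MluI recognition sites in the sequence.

ACGCGT occurs starting at positions 79, 88, 132, 151.
MluI cuts at 4 sites.

4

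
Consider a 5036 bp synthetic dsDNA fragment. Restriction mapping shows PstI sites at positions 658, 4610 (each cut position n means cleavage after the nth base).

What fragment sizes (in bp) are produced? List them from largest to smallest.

Linear molecule, 2 cuts → 3 fragments:
  658 − 0 = 658 bp
  4610 − 658 = 3952 bp
  5036 − 4610 = 426 bp
Sorted largest to smallest: 3952, 658, 426 bp.

3952, 658, 426 bp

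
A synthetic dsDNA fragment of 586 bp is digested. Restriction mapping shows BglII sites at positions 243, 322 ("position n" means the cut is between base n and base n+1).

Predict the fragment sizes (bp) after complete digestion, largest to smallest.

264, 243, 79 bp

Linear molecule, 2 cuts → 3 fragments:
  243 − 0 = 243 bp
  322 − 243 = 79 bp
  586 − 322 = 264 bp
Sorted largest to smallest: 264, 243, 79 bp.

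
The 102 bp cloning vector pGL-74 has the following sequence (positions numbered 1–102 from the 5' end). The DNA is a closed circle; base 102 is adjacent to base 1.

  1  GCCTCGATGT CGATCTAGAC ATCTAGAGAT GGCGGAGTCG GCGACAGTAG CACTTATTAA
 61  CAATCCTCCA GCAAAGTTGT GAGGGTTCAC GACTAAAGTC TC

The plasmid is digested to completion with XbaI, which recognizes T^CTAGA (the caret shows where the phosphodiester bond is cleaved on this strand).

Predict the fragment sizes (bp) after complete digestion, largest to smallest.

94, 8 bp

XbaI sites (TCTAGA) start at positions 14, 22.
XbaI cuts after the first base of each site, so after positions 14, 22.
Circular molecule, 2 cuts → 2 fragments:
  15–22 → 8 bp
  23–102 then 1–14 → 80 + 14 = 94 bp
Sorted largest to smallest: 94, 8 bp.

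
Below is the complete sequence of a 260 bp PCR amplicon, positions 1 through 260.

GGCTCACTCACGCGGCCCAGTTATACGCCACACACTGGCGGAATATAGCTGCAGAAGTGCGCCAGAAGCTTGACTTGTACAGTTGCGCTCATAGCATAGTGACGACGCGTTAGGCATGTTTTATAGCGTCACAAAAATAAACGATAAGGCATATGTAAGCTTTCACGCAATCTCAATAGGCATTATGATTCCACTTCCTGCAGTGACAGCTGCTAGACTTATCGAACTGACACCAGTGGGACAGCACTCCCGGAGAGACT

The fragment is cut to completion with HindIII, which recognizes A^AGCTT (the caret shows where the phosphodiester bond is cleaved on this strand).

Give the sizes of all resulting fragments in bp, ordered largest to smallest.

HindIII sites (AAGCTT) start at positions 66, 157.
HindIII cuts after the first base of each site, so after positions 66, 157.
Linear molecule, 2 cuts → 3 fragments:
  1–66 → 66 bp
  67–157 → 91 bp
  158–260 → 103 bp
Sorted largest to smallest: 103, 91, 66 bp.

103, 91, 66 bp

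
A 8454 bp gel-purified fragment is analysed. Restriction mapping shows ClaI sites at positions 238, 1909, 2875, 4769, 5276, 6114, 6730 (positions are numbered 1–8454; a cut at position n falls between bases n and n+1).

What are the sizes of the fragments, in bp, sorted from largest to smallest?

1894, 1724, 1671, 966, 838, 616, 507, 238 bp

Linear molecule, 7 cuts → 8 fragments:
  238 − 0 = 238 bp
  1909 − 238 = 1671 bp
  2875 − 1909 = 966 bp
  4769 − 2875 = 1894 bp
  5276 − 4769 = 507 bp
  6114 − 5276 = 838 bp
  6730 − 6114 = 616 bp
  8454 − 6730 = 1724 bp
Sorted largest to smallest: 1894, 1724, 1671, 966, 838, 616, 507, 238 bp.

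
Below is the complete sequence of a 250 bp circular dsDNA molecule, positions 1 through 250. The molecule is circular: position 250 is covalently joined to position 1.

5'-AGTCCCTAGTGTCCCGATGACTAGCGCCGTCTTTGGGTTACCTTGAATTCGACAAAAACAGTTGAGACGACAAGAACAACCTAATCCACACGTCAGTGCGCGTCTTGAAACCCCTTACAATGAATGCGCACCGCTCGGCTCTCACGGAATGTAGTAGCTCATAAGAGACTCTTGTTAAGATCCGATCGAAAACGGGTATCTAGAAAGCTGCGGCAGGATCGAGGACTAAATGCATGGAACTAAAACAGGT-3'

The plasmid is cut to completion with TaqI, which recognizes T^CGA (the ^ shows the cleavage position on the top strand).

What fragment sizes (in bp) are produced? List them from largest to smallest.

TaqI sites (TCGA) start at positions 49, 186, 219.
TaqI cuts after the first base of each site, so after positions 49, 186, 219.
Circular molecule, 3 cuts → 3 fragments:
  50–186 → 137 bp
  187–219 → 33 bp
  220–250 then 1–49 → 31 + 49 = 80 bp
Sorted largest to smallest: 137, 80, 33 bp.

137, 80, 33 bp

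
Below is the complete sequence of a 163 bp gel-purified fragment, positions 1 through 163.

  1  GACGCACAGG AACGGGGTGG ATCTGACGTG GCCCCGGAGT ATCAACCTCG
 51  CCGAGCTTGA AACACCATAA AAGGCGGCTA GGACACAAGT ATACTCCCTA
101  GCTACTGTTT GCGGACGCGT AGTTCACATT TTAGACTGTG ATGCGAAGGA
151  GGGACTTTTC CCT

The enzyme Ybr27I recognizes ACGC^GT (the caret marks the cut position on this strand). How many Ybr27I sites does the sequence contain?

1

ACGCGT occurs starting at position 115.
Ybr27I cuts at 1 site.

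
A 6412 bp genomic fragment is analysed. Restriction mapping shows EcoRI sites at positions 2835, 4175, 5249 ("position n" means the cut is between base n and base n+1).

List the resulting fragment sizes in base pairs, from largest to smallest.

2835, 1340, 1163, 1074 bp

Linear molecule, 3 cuts → 4 fragments:
  2835 − 0 = 2835 bp
  4175 − 2835 = 1340 bp
  5249 − 4175 = 1074 bp
  6412 − 5249 = 1163 bp
Sorted largest to smallest: 2835, 1340, 1163, 1074 bp.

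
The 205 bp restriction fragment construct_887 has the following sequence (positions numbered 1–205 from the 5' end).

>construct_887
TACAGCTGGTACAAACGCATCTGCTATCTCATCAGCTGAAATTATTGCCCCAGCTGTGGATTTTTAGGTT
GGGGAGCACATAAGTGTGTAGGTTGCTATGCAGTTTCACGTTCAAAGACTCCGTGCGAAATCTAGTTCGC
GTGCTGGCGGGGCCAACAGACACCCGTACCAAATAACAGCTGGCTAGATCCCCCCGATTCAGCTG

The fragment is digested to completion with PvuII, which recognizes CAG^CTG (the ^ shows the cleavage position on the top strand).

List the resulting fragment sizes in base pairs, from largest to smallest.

126, 30, 23, 18, 5, 3 bp

PvuII sites (CAGCTG) start at positions 3, 33, 51, 177, 200.
PvuII cuts after base 3 of each site, so after positions 5, 35, 53, 179, 202.
Linear molecule, 5 cuts → 6 fragments:
  1–5 → 5 bp
  6–35 → 30 bp
  36–53 → 18 bp
  54–179 → 126 bp
  180–202 → 23 bp
  203–205 → 3 bp
Sorted largest to smallest: 126, 30, 23, 18, 5, 3 bp.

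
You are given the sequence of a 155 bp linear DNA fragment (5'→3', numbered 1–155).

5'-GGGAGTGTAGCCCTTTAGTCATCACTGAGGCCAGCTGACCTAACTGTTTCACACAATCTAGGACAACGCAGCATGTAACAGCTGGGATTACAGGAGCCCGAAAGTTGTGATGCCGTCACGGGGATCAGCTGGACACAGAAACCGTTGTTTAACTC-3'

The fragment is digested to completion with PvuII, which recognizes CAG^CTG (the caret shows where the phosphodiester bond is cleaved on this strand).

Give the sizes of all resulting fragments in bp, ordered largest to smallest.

47, 47, 34, 27 bp

PvuII sites (CAGCTG) start at positions 32, 79, 126.
PvuII cuts after base 3 of each site, so after positions 34, 81, 128.
Linear molecule, 3 cuts → 4 fragments:
  1–34 → 34 bp
  35–81 → 47 bp
  82–128 → 47 bp
  129–155 → 27 bp
Sorted largest to smallest: 47, 47, 34, 27 bp.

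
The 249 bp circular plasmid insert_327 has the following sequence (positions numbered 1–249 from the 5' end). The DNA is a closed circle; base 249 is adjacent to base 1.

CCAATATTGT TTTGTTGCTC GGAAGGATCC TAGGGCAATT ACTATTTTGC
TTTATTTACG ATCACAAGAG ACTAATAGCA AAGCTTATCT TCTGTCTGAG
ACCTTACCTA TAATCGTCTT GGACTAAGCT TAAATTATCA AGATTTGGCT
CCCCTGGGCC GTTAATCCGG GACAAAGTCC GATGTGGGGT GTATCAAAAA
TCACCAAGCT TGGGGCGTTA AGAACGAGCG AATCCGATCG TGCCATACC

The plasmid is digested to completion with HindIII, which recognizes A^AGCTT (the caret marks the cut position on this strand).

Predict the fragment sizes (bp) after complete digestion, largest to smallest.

124, 80, 45 bp

HindIII sites (AAGCTT) start at positions 81, 126, 206.
HindIII cuts after the first base of each site, so after positions 81, 126, 206.
Circular molecule, 3 cuts → 3 fragments:
  82–126 → 45 bp
  127–206 → 80 bp
  207–249 then 1–81 → 43 + 81 = 124 bp
Sorted largest to smallest: 124, 80, 45 bp.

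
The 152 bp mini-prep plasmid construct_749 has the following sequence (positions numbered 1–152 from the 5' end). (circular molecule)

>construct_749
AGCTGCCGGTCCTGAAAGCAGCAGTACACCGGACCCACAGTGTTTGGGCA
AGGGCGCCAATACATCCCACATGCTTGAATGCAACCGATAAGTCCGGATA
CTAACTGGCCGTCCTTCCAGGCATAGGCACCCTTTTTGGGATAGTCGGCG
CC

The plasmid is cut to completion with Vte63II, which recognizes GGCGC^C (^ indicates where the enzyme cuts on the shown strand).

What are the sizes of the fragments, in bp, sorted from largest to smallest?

94, 58 bp

Vte63II sites (GGCGCC) start at positions 53, 147.
Vte63II cuts after base 5 of each site (before the last base), so after positions 57, 151.
Circular molecule, 2 cuts → 2 fragments:
  58–151 → 94 bp
  152–152 then 1–57 → 1 + 57 = 58 bp
Sorted largest to smallest: 94, 58 bp.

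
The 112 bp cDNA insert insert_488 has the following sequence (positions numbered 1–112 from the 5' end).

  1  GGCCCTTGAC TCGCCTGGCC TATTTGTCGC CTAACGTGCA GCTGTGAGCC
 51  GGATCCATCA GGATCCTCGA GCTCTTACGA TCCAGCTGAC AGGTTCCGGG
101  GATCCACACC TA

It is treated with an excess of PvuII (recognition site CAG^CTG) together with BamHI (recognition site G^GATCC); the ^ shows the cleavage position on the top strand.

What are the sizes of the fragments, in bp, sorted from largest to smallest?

PvuII sites (CAGCTG) start at positions 39, 83.
PvuII cuts after base 3 of each site, so after positions 41, 85.
BamHI sites (GGATCC) start at positions 51, 61, 100.
BamHI cuts after the first base of each site, so after positions 51, 61, 100.
Combined cut positions: 41, 51, 61, 85, 100.
Linear molecule, 5 cuts → 6 fragments:
  1–41 → 41 bp
  42–51 → 10 bp
  52–61 → 10 bp
  62–85 → 24 bp
  86–100 → 15 bp
  101–112 → 12 bp
Sorted largest to smallest: 41, 24, 15, 12, 10, 10 bp.

41, 24, 15, 12, 10, 10 bp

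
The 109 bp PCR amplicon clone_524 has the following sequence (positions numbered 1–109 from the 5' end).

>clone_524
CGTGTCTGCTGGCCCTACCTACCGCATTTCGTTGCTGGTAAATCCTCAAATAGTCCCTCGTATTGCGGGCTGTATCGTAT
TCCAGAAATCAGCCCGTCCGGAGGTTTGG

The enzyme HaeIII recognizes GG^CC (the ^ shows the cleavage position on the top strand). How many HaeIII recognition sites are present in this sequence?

1

GGCC occurs starting at position 11.
HaeIII cuts at 1 site.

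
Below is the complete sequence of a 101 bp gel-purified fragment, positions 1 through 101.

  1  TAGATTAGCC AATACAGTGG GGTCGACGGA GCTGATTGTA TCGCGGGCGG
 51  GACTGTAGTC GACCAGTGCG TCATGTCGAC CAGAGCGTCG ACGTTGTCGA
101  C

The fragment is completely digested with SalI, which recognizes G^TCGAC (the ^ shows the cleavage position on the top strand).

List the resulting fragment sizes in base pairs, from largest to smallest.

36, 22, 17, 12, 9, 5 bp

SalI sites (GTCGAC) start at positions 22, 58, 75, 87, 96.
SalI cuts after the first base of each site, so after positions 22, 58, 75, 87, 96.
Linear molecule, 5 cuts → 6 fragments:
  1–22 → 22 bp
  23–58 → 36 bp
  59–75 → 17 bp
  76–87 → 12 bp
  88–96 → 9 bp
  97–101 → 5 bp
Sorted largest to smallest: 36, 22, 17, 12, 9, 5 bp.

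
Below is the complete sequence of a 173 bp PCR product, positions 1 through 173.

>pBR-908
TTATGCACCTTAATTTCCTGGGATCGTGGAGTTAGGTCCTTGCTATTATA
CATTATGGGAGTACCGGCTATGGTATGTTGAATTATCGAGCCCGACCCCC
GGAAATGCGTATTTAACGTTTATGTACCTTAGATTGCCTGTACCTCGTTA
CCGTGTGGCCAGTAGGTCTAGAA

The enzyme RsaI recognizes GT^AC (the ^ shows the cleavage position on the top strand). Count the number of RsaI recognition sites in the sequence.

3

GTAC occurs starting at positions 61, 124, 140.
RsaI cuts at 3 sites.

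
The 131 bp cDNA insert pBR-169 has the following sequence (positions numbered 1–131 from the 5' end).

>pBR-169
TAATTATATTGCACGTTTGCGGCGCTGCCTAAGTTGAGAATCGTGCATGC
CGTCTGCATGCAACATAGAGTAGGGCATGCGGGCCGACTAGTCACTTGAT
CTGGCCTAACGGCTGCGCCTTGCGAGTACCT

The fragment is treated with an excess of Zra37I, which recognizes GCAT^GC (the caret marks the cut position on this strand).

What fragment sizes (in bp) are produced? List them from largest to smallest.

53, 48, 19, 11 bp

Zra37I sites (GCATGC) start at positions 45, 56, 75.
Zra37I cuts after base 4 of each site, so after positions 48, 59, 78.
Linear molecule, 3 cuts → 4 fragments:
  1–48 → 48 bp
  49–59 → 11 bp
  60–78 → 19 bp
  79–131 → 53 bp
Sorted largest to smallest: 53, 48, 19, 11 bp.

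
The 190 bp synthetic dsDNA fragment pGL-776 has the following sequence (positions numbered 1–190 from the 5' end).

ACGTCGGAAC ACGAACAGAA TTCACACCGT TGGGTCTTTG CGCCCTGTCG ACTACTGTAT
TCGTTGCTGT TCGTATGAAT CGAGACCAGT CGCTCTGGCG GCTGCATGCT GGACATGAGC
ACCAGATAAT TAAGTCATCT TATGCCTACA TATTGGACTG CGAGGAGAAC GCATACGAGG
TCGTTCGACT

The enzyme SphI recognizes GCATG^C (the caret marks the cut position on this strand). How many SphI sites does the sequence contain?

1

GCATGC occurs starting at position 104.
SphI cuts at 1 site.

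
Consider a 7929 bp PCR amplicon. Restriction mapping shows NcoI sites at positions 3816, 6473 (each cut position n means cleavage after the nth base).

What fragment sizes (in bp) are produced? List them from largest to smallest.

3816, 2657, 1456 bp

Linear molecule, 2 cuts → 3 fragments:
  3816 − 0 = 3816 bp
  6473 − 3816 = 2657 bp
  7929 − 6473 = 1456 bp
Sorted largest to smallest: 3816, 2657, 1456 bp.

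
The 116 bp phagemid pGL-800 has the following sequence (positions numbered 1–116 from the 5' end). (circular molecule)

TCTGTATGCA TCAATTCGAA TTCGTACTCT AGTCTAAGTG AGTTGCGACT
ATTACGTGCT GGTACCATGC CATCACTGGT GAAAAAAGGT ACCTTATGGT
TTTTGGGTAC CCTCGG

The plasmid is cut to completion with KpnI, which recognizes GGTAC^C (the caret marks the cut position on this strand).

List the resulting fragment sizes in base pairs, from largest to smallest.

71, 27, 18 bp

KpnI sites (GGTACC) start at positions 61, 88, 106.
KpnI cuts after base 5 of each site (before the last base), so after positions 65, 92, 110.
Circular molecule, 3 cuts → 3 fragments:
  66–92 → 27 bp
  93–110 → 18 bp
  111–116 then 1–65 → 6 + 65 = 71 bp
Sorted largest to smallest: 71, 27, 18 bp.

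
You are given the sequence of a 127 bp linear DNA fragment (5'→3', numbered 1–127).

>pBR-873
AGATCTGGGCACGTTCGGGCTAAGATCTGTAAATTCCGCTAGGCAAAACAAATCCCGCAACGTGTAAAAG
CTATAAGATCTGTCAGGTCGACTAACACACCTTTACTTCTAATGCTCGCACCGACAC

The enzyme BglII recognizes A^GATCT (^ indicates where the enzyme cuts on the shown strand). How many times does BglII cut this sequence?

3

AGATCT occurs starting at positions 1, 23, 76.
BglII cuts at 3 sites.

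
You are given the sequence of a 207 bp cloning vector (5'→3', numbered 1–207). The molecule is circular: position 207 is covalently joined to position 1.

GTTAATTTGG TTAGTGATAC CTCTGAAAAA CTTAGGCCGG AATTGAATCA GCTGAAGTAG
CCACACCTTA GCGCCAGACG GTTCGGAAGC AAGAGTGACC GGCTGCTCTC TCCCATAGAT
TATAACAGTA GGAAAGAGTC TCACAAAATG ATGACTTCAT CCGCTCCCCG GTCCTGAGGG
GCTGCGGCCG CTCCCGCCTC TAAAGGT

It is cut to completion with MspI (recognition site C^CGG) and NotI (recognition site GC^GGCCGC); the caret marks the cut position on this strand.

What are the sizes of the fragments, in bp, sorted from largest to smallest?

MspI sites (CCGG) start at positions 37, 99, 168.
MspI cuts after the first base of each site, so after positions 37, 99, 168.
The NotI site (GCGGCCGC) starts at position 184.
NotI cuts after base 2 of each site, so after position 185.
Combined cut positions: 37, 99, 168, 185.
Circular molecule, 4 cuts → 4 fragments:
  38–99 → 62 bp
  100–168 → 69 bp
  169–185 → 17 bp
  186–207 then 1–37 → 22 + 37 = 59 bp
Sorted largest to smallest: 69, 62, 59, 17 bp.

69, 62, 59, 17 bp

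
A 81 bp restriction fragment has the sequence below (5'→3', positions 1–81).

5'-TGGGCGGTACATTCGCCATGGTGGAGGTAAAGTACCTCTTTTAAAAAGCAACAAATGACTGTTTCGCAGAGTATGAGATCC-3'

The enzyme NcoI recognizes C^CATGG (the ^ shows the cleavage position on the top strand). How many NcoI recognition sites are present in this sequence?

CCATGG occurs starting at position 16.
NcoI cuts at 1 site.

1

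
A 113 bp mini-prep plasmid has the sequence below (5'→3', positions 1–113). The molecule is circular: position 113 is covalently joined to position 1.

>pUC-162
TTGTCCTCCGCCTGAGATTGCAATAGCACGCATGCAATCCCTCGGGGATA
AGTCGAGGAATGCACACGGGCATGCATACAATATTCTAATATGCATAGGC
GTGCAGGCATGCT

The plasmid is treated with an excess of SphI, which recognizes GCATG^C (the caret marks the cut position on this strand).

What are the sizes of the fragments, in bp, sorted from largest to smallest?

SphI sites (GCATGC) start at positions 30, 70, 107.
SphI cuts after base 5 of each site (before the last base), so after positions 34, 74, 111.
Circular molecule, 3 cuts → 3 fragments:
  35–74 → 40 bp
  75–111 → 37 bp
  112–113 then 1–34 → 2 + 34 = 36 bp
Sorted largest to smallest: 40, 37, 36 bp.

40, 37, 36 bp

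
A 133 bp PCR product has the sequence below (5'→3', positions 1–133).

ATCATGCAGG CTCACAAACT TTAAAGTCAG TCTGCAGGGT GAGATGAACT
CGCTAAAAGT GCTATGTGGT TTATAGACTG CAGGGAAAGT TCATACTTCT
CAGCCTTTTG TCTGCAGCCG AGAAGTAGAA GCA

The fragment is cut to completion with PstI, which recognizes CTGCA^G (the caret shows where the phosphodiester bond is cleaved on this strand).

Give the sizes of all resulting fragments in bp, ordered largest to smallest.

46, 36, 34, 17 bp

PstI sites (CTGCAG) start at positions 32, 78, 112.
PstI cuts after base 5 of each site (before the last base), so after positions 36, 82, 116.
Linear molecule, 3 cuts → 4 fragments:
  1–36 → 36 bp
  37–82 → 46 bp
  83–116 → 34 bp
  117–133 → 17 bp
Sorted largest to smallest: 46, 36, 34, 17 bp.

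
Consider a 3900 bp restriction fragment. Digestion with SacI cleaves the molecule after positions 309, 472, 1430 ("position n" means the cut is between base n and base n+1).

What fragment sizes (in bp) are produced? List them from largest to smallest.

2470, 958, 309, 163 bp

Linear molecule, 3 cuts → 4 fragments:
  309 − 0 = 309 bp
  472 − 309 = 163 bp
  1430 − 472 = 958 bp
  3900 − 1430 = 2470 bp
Sorted largest to smallest: 2470, 958, 309, 163 bp.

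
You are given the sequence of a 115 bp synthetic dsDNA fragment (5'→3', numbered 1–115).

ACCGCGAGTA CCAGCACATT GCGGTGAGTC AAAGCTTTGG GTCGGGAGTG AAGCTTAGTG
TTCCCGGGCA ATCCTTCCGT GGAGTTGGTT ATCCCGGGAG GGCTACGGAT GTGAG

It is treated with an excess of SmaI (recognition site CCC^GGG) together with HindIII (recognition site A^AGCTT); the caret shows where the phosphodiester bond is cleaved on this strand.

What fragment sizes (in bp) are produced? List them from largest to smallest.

SmaI sites (CCCGGG) start at positions 63, 93.
SmaI cuts after base 3 of each site, so after positions 65, 95.
HindIII sites (AAGCTT) start at positions 32, 51.
HindIII cuts after the first base of each site, so after positions 32, 51.
Combined cut positions: 32, 51, 65, 95.
Linear molecule, 4 cuts → 5 fragments:
  1–32 → 32 bp
  33–51 → 19 bp
  52–65 → 14 bp
  66–95 → 30 bp
  96–115 → 20 bp
Sorted largest to smallest: 32, 30, 20, 19, 14 bp.

32, 30, 20, 19, 14 bp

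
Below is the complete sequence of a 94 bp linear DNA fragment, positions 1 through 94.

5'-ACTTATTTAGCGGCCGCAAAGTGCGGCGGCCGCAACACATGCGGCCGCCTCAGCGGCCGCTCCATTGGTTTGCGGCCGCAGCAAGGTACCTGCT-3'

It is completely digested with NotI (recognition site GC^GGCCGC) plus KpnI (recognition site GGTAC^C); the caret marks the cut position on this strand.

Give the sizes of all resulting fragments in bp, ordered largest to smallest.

19, 16, 16, 15, 12, 11, 5 bp

NotI sites (GCGGCCGC) start at positions 10, 26, 41, 53, 72.
NotI cuts after base 2 of each site, so after positions 11, 27, 42, 54, 73.
The KpnI site (GGTACC) starts at position 85.
KpnI cuts after base 5 of each site (before the last base), so after position 89.
Combined cut positions: 11, 27, 42, 54, 73, 89.
Linear molecule, 6 cuts → 7 fragments:
  1–11 → 11 bp
  12–27 → 16 bp
  28–42 → 15 bp
  43–54 → 12 bp
  55–73 → 19 bp
  74–89 → 16 bp
  90–94 → 5 bp
Sorted largest to smallest: 19, 16, 16, 15, 12, 11, 5 bp.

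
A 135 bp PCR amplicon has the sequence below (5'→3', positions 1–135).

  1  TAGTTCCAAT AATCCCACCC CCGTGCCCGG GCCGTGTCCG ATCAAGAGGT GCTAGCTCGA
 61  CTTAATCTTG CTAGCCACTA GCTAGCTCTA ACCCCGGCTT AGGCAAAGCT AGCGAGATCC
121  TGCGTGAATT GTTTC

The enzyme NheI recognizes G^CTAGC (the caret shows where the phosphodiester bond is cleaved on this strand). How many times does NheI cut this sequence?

GCTAGC occurs starting at positions 51, 70, 81, 108.
NheI cuts at 4 sites.

4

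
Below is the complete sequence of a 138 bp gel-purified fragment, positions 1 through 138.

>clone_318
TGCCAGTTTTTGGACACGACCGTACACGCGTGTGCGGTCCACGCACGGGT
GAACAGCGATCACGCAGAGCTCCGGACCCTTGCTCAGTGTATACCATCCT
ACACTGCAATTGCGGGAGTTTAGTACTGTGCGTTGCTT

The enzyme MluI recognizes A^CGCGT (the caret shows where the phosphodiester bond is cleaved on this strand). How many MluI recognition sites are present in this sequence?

1

ACGCGT occurs starting at position 26.
MluI cuts at 1 site.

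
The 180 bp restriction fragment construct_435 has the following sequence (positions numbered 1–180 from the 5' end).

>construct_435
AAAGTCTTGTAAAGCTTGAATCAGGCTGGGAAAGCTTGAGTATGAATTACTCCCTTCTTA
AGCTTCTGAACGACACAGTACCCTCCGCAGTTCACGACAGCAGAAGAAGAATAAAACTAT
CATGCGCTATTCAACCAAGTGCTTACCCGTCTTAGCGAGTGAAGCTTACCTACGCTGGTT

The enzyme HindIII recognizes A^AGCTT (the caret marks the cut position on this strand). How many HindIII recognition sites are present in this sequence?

AAGCTT occurs starting at positions 12, 32, 60, 162.
HindIII cuts at 4 sites.

4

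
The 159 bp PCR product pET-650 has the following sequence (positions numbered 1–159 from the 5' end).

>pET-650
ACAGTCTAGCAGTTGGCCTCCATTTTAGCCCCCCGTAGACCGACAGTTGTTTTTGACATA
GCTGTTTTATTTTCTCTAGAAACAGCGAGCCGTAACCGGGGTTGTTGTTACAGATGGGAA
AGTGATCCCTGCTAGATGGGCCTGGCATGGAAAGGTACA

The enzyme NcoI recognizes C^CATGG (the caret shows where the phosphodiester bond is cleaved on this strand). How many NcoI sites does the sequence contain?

No occurrence of CCATGG is present in the sequence.
NcoI does not cut: 0 sites.

0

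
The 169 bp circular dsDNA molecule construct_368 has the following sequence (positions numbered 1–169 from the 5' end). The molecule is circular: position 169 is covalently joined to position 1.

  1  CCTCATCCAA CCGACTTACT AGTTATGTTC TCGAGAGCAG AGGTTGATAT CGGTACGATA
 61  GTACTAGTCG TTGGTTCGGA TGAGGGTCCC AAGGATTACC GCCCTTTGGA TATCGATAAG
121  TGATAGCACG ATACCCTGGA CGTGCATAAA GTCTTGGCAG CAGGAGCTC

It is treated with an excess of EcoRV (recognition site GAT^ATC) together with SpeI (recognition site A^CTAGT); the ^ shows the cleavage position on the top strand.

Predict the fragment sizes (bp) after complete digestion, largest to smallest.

76, 48, 30, 15 bp

EcoRV sites (GATATC) start at positions 46, 109.
EcoRV cuts after base 3 of each site, so after positions 48, 111.
SpeI sites (ACTAGT) start at positions 18, 63.
SpeI cuts after the first base of each site, so after positions 18, 63.
Combined cut positions: 18, 48, 63, 111.
Circular molecule, 4 cuts → 4 fragments:
  19–48 → 30 bp
  49–63 → 15 bp
  64–111 → 48 bp
  112–169 then 1–18 → 58 + 18 = 76 bp
Sorted largest to smallest: 76, 48, 30, 15 bp.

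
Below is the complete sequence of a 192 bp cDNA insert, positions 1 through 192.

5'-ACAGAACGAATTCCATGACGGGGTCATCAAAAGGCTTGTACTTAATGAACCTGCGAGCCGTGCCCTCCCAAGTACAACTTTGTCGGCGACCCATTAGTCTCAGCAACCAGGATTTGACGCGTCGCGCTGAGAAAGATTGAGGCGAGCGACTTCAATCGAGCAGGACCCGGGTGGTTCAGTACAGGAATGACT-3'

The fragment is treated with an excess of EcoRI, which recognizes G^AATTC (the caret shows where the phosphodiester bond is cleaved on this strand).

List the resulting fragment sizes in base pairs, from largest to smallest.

184, 8 bp

The EcoRI site (GAATTC) starts at position 8.
EcoRI cuts after the first base of each site, so after position 8.
Linear molecule, 1 cut → 2 fragments:
  1–8 → 8 bp
  9–192 → 184 bp
Sorted largest to smallest: 184, 8 bp.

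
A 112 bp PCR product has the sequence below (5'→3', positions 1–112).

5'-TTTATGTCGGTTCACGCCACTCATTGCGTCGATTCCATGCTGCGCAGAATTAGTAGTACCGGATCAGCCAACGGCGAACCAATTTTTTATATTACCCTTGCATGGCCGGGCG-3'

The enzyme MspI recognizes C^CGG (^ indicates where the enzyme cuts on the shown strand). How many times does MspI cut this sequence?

2

CCGG occurs starting at positions 59, 106.
MspI cuts at 2 sites.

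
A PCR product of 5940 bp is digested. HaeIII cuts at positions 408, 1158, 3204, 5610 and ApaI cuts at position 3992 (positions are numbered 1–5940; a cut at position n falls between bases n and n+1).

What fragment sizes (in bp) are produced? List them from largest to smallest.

Combined cut positions (sorted): 408, 1158, 3204, 3992, 5610.
Linear molecule, 5 cuts → 6 fragments:
  408 − 0 = 408 bp
  1158 − 408 = 750 bp
  3204 − 1158 = 2046 bp
  3992 − 3204 = 788 bp
  5610 − 3992 = 1618 bp
  5940 − 5610 = 330 bp
Sorted largest to smallest: 2046, 1618, 788, 750, 408, 330 bp.

2046, 1618, 788, 750, 408, 330 bp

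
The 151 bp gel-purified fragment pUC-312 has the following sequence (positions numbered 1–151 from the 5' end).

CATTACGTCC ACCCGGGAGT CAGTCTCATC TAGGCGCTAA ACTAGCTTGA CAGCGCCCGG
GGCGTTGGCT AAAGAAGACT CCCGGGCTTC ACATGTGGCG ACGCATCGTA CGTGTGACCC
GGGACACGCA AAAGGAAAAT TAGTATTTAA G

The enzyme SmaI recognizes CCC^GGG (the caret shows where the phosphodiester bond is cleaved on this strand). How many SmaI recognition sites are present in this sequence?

CCCGGG occurs starting at positions 12, 56, 81, 118.
SmaI cuts at 4 sites.

4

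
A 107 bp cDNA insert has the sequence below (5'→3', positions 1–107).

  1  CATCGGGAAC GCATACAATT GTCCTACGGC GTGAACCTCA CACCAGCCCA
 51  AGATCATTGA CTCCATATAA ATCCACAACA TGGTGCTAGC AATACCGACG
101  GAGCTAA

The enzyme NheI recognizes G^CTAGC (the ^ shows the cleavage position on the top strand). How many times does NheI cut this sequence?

1

GCTAGC occurs starting at position 85.
NheI cuts at 1 site.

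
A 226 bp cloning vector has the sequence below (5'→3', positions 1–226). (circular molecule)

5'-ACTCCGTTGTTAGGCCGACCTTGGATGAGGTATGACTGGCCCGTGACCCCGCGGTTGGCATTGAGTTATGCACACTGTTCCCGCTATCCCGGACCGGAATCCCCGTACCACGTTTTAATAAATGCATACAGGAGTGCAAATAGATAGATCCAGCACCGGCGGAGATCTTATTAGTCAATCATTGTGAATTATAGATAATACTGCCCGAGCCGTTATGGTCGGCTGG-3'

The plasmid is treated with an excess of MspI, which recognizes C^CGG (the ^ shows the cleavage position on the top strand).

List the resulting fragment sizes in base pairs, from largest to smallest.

MspI sites (CCGG) start at positions 89, 94, 156.
MspI cuts after the first base of each site, so after positions 89, 94, 156.
Circular molecule, 3 cuts → 3 fragments:
  90–94 → 5 bp
  95–156 → 62 bp
  157–226 then 1–89 → 70 + 89 = 159 bp
Sorted largest to smallest: 159, 62, 5 bp.

159, 62, 5 bp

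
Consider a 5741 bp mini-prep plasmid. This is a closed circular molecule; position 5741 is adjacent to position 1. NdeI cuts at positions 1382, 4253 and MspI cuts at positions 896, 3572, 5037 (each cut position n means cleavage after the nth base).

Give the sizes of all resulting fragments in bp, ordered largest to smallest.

2190, 1600, 784, 681, 486 bp

Combined cut positions (sorted): 896, 1382, 3572, 4253, 5037.
Circular molecule, 5 cuts → 5 fragments:
  1382 − 896 = 486 bp
  3572 − 1382 = 2190 bp
  4253 − 3572 = 681 bp
  5037 − 4253 = 784 bp
  wrap: 5741 − 5037 + 896 = 1600 bp
Sorted largest to smallest: 2190, 1600, 784, 681, 486 bp.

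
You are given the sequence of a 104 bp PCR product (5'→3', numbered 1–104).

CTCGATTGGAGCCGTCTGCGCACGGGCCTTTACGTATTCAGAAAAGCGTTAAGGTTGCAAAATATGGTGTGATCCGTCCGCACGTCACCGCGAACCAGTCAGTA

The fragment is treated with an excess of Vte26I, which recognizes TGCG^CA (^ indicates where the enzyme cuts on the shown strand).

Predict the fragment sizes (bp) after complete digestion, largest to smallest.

The Vte26I site (TGCGCA) starts at position 17.
Vte26I cuts after base 4 of each site, so after position 20.
Linear molecule, 1 cut → 2 fragments:
  1–20 → 20 bp
  21–104 → 84 bp
Sorted largest to smallest: 84, 20 bp.

84, 20 bp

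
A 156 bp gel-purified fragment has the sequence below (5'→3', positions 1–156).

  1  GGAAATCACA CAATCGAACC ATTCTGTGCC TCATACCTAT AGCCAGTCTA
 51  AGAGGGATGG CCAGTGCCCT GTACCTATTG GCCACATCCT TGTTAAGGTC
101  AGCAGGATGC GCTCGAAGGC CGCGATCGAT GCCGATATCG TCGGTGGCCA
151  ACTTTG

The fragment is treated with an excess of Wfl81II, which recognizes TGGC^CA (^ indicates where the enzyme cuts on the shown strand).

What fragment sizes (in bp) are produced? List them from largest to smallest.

66, 61, 21, 8 bp

Wfl81II sites (TGGCCA) start at positions 58, 79, 145.
Wfl81II cuts after base 4 of each site, so after positions 61, 82, 148.
Linear molecule, 3 cuts → 4 fragments:
  1–61 → 61 bp
  62–82 → 21 bp
  83–148 → 66 bp
  149–156 → 8 bp
Sorted largest to smallest: 66, 61, 21, 8 bp.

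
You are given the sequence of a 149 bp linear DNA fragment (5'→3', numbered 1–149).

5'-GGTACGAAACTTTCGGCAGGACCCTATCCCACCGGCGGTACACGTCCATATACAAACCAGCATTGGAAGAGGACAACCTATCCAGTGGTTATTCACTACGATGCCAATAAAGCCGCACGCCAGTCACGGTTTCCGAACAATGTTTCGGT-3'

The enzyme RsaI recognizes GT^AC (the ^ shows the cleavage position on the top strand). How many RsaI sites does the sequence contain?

2

GTAC occurs starting at positions 2, 38.
RsaI cuts at 2 sites.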